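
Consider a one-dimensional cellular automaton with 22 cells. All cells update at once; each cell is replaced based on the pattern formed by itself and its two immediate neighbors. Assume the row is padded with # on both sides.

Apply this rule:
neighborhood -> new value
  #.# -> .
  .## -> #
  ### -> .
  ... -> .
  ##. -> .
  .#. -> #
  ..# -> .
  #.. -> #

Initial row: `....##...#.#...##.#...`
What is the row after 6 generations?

#...#.#..#.##..#..##..
.#..#.##.#.#.#.##.#.#.
.##.#.#..#.#.#.#..#.#.
.#..#.##.#.#.#.##.#.#.  (repeats generation 2; period 2)
generation 6: .#..#.##.#.#.#.##.#.#.

.#..#.##.#.#.#.##.#.#.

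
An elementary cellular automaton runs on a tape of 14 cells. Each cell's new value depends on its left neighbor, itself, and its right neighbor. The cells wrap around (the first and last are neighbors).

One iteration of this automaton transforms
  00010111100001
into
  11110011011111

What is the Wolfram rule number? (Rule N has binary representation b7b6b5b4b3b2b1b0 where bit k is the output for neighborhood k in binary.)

151

position 6: 111 → 1  (bit 7 = 1)
position 8: 110 → 0  (bit 6 = 0)
position 4: 101 → 0  (bit 5 = 0)
position 0: 100 → 1  (bit 4 = 1)
position 5: 011 → 0  (bit 3 = 0)
position 3: 010 → 1  (bit 2 = 1)
position 2: 001 → 1  (bit 1 = 1)
position 1: 000 → 1  (bit 0 = 1)
bits b7..b0 = 10010111 = 151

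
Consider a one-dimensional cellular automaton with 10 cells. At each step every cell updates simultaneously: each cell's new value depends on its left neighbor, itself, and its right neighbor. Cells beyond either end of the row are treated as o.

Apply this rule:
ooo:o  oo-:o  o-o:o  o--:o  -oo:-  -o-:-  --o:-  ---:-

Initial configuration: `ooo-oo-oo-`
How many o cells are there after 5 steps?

9

oooo-oo-oo
ooooo-oo-o
oooooo-oo-
ooooooo-oo
oooooooo-o
count of o: 9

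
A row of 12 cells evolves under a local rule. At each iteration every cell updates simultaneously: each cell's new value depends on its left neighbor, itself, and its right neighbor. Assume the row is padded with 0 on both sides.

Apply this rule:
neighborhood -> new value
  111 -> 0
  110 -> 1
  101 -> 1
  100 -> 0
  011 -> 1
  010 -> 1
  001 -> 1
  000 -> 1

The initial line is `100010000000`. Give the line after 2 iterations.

111011100001

101110111111
111011100001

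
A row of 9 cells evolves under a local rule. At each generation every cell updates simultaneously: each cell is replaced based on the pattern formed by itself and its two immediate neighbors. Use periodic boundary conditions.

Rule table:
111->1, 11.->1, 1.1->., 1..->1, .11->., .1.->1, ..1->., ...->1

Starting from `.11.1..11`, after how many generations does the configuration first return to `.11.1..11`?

18

..1.11..1
1.1..11.1
1.11..1..
1..11.11.
11..1..1.
.11.11.1.
..1..1.11
1.11.1..1
1..1.11..
11.1..11.
.1.11..1.
.1..11.11
.11..1..1
..11.11.1
1..1..1.1
11.11.1..
.1..1.11.
.11.1..11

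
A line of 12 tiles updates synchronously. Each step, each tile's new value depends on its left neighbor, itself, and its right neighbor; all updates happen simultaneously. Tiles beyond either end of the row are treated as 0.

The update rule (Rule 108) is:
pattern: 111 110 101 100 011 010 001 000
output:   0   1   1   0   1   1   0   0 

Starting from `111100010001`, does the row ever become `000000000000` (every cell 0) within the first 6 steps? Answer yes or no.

step 1: 100100010001
step 2: 100100010001  (fixed point — unchanged through step 6)
step 6 is 100100010001, still not uniform 0

no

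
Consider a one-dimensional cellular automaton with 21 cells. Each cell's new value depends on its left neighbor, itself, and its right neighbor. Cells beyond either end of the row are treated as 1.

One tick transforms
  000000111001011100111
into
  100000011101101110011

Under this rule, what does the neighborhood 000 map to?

0

At position 1 the neighborhood is 000; the next row has 0 there.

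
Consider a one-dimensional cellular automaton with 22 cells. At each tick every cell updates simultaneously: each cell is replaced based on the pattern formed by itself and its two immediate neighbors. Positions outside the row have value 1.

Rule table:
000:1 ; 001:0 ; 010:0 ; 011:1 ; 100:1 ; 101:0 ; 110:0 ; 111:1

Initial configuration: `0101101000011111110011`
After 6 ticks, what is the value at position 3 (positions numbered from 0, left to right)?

0

0001000111011111101011
1100110110011111000011
1010100101011110111011
0000010000011100110011
1111001111011010101011
1110101110010000000011
position 3 holds 0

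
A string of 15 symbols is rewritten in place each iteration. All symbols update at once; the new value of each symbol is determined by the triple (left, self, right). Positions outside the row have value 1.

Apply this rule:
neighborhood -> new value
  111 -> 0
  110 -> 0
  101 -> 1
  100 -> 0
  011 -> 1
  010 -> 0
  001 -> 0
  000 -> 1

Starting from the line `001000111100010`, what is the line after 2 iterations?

000010100001001
011001001100001

011001001100001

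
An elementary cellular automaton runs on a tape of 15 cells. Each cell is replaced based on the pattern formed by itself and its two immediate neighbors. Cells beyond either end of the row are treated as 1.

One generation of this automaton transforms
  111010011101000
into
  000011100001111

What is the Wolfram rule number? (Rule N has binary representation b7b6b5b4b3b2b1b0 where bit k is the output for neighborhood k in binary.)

23

position 0: 111 → 0  (bit 7 = 0)
position 2: 110 → 0  (bit 6 = 0)
position 3: 101 → 0  (bit 5 = 0)
position 5: 100 → 1  (bit 4 = 1)
position 7: 011 → 0  (bit 3 = 0)
position 4: 010 → 1  (bit 2 = 1)
position 6: 001 → 1  (bit 1 = 1)
position 13: 000 → 1  (bit 0 = 1)
bits b7..b0 = 00010111 = 23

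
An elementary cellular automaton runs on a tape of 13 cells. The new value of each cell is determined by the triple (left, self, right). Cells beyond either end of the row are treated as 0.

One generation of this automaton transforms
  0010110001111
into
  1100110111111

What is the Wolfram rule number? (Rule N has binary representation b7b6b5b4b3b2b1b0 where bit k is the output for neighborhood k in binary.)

203

position 10: 111 → 1  (bit 7 = 1)
position 5: 110 → 1  (bit 6 = 1)
position 3: 101 → 0  (bit 5 = 0)
position 6: 100 → 0  (bit 4 = 0)
position 4: 011 → 1  (bit 3 = 1)
position 2: 010 → 0  (bit 2 = 0)
position 1: 001 → 1  (bit 1 = 1)
position 0: 000 → 1  (bit 0 = 1)
bits b7..b0 = 11001011 = 203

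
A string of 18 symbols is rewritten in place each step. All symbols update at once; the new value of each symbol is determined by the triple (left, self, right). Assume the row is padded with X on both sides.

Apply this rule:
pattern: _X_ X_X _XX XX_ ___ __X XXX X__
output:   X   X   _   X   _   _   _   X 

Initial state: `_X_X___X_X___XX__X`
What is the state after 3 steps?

step 1: XXXXX__XXXX___XX__
step 2: ____XX____XX___XX_
step 3: X____XX____XX___XX

X____XX____XX___XX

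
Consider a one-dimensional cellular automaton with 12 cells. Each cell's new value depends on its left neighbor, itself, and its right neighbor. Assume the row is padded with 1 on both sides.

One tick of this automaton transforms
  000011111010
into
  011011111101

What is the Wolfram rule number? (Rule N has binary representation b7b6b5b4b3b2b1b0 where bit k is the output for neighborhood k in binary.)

233

position 5: 111 → 1  (bit 7 = 1)
position 8: 110 → 1  (bit 6 = 1)
position 9: 101 → 1  (bit 5 = 1)
position 0: 100 → 0  (bit 4 = 0)
position 4: 011 → 1  (bit 3 = 1)
position 10: 010 → 0  (bit 2 = 0)
position 3: 001 → 0  (bit 1 = 0)
position 1: 000 → 1  (bit 0 = 1)
bits b7..b0 = 11101001 = 233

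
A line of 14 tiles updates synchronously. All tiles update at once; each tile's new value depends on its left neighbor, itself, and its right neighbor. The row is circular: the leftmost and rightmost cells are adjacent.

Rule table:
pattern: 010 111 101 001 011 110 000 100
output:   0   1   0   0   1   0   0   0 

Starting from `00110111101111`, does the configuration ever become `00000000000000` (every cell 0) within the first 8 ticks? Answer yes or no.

yes

tick 1: 00100111001110
tick 2: 00000110001100
tick 3: 00000100001000
tick 4: 00000000000000
all cells are 0 at tick 4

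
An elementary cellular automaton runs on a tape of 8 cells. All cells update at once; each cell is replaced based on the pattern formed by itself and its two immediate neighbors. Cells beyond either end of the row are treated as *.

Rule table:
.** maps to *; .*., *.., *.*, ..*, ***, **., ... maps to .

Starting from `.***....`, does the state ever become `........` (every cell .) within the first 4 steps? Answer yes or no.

yes

.*......
........
all cells are . at step 2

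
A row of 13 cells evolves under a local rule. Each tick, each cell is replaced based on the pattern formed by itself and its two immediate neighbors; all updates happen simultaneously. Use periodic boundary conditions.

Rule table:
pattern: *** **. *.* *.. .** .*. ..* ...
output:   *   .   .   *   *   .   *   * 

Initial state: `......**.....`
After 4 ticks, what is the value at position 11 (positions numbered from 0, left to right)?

*

*******.*****
******..*****
*****.*******
****..*******
position 11 holds *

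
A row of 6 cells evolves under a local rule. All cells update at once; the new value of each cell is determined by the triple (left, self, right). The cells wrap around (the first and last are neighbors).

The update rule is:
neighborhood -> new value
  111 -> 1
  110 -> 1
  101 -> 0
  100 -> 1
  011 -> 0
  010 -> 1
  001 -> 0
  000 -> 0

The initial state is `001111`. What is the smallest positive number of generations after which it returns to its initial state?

100111
110011
111001
111100
011110
001111

6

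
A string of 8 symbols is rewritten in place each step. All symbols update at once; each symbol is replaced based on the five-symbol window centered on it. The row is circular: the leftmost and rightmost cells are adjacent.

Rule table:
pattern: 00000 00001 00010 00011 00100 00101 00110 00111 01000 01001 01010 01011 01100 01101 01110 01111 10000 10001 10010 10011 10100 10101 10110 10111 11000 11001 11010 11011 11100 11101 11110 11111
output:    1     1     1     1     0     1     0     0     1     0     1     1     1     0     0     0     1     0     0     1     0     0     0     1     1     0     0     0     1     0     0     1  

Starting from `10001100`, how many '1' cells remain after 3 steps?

3

step 1: 01010100
step 2: 11101010
step 3: 10000101
count of 1: 3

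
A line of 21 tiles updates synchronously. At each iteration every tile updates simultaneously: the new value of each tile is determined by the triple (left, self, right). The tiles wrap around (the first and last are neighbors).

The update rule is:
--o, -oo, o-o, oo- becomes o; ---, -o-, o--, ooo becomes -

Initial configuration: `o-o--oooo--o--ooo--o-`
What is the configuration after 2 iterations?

-o--oo--o-o--oo-o-o-o
o--ooo-o-o--oooo-o-o-

o--ooo-o-o--oooo-o-o-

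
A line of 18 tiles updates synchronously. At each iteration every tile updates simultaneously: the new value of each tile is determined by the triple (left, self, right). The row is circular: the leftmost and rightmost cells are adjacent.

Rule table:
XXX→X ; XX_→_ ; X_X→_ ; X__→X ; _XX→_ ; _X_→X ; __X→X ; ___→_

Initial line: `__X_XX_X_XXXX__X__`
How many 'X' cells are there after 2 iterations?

9

_XX____X__XX_XXXX_
X__X__XXXX____XX_X
count of X: 9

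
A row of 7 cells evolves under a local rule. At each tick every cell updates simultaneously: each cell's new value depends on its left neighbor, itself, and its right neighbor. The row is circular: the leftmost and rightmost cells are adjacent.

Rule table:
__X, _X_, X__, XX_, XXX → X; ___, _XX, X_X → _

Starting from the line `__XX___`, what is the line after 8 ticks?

X_XXXXX

_X_XX__
XX__XX_
_XXX_X_
X_XX_XX
X__X__X
XXXXXX_
_XXXXX_
X_XXXXX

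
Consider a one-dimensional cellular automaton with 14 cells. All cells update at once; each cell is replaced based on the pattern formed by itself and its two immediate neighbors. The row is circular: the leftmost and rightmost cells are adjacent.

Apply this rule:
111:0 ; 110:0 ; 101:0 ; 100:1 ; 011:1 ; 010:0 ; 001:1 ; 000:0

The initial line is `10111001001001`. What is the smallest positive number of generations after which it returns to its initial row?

28

generation 1: 00100110110111
generation 2: 11011100100100
generation 3: 10010011011011
generation 4: 01101110010010
generation 5: 11001001101101
generation 6: 00110111001001
generation 7: 11100100110110
generation 8: 10011011100100
generation 9: 01110010011011
generation 10: 01001101110010
generation 11: 10111001001101
generation 12: 00100110111001
generation 13: 11011100100110
generation 14: 10010011011100
generation 15: 01101110010011
generation 16: 01001001101110
generation 17: 10110111001001
generation 18: 00100100110111
generation 19: 11011011100100
generation 20: 10010010011011
generation 21: 01101101110010
generation 22: 11001001001101
generation 23: 00110110111001
generation 24: 11100100100110
generation 25: 10011011011100
generation 26: 01110010010011
generation 27: 01001101101110
generation 28: 10111001001001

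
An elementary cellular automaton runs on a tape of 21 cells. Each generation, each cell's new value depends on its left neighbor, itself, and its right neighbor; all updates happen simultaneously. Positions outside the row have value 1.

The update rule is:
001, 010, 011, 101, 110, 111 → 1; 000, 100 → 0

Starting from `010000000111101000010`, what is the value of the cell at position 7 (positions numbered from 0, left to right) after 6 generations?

110000001111111000111
110000011111111001111
110000111111111011111
110001111111111111111
110011111111111111111
110111111111111111111
position 7 holds 1

1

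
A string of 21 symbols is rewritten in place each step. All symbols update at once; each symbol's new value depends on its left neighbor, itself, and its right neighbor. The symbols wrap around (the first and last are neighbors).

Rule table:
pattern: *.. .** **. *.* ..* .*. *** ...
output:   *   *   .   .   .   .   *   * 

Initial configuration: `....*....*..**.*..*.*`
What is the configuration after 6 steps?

step 1: ***..***..*.*...*....
step 2: **.*.**.*....**..***.
step 3: *....*...***.*.*.**..
step 4: .***..**.**......*.*.
step 5: .**.*.*..*.*****....*
step 6: .*.....*...****.***..

.*.....*...****.***..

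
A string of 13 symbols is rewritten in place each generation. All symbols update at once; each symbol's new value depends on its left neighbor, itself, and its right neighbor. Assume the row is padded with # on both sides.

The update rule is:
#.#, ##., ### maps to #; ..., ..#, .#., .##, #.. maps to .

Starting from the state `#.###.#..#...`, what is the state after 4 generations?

#####........

##.###.......
###.##.......
####.#.......
#####........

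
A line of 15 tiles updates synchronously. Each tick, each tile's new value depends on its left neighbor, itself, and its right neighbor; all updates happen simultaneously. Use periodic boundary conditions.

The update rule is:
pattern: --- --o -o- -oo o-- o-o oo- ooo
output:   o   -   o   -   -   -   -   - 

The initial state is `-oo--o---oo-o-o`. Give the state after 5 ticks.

-----o-o----o-o

-----o-o----o-o
-ooo-o-o-oo-o-o
-----o-o----o-o  (repeats tick 1; period 2)
tick 5: -----o-o----o-o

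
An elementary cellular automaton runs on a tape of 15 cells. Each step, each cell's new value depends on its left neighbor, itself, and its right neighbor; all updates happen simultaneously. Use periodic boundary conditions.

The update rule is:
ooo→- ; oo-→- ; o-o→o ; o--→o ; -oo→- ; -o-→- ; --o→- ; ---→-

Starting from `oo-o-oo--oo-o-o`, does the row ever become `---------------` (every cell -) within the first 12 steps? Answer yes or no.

step 1: --o-o--o---o-o-
step 2: ---o-o--o---o-o
step 3: o---o-o--o---o-
step 4: -o---o-o--o---o
step 5: o-o---o-o--o---
step 6: -o-o---o-o--o--
step 7: --o-o---o-o--o-
step 8: ---o-o---o-o--o
step 9: o---o-o---o-o--
step 10: -o---o-o---o-o-
step 11: --o---o-o---o-o
step 12: o--o---o-o---o-
step 12 is o--o---o-o---o-, still not uniform -

no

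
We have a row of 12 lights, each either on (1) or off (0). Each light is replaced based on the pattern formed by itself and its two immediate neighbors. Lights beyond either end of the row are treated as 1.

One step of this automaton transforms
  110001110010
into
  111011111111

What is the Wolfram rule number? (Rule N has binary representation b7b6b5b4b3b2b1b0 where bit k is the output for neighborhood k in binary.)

254

position 0: 111 → 1  (bit 7 = 1)
position 1: 110 → 1  (bit 6 = 1)
position 11: 101 → 1  (bit 5 = 1)
position 2: 100 → 1  (bit 4 = 1)
position 5: 011 → 1  (bit 3 = 1)
position 10: 010 → 1  (bit 2 = 1)
position 4: 001 → 1  (bit 1 = 1)
position 3: 000 → 0  (bit 0 = 0)
bits b7..b0 = 11111110 = 254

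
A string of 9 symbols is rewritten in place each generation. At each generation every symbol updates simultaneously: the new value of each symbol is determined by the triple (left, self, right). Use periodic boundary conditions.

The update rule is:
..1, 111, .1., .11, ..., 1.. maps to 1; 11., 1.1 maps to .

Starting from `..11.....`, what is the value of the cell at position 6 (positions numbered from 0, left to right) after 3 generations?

1

generation 1: 111.11111
generation 2: 11..11111
generation 3: 1.1111111
position 6 holds 1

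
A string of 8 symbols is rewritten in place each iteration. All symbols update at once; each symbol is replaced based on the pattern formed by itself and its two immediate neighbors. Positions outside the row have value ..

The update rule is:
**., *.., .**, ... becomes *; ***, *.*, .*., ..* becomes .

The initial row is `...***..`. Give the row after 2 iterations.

**...*.*

**.*.***
**...*.*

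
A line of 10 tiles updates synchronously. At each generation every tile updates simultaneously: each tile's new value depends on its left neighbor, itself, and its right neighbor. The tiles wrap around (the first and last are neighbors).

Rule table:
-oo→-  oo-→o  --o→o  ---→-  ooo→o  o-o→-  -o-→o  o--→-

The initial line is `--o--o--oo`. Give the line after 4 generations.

-oo-oo-o-o
--o--o-o-o
-oo-oo-o-o  (repeats generation 1; period 2)
generation 4: --o--o-o-o

--o--o-o-o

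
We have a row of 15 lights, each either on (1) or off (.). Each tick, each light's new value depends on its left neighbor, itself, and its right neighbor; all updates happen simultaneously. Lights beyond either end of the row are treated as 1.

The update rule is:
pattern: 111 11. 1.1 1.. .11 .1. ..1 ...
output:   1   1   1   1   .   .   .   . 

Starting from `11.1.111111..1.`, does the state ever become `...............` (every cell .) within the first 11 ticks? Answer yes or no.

111.1.111111..1
1111.1.111111..
11111.1.111111.
111111.1.111111
1111111.1.11111
11111111.1.1111
111111111.1.111
1111111111.1.11
11111111111.1.1
111111111111.1.
1111111111111.1
tick 11 is 1111111111111.1, still not uniform .

no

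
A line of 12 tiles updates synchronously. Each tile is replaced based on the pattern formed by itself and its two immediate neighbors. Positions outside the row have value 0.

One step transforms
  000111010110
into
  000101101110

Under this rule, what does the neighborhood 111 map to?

At position 4 the neighborhood is 111; the next row has 0 there.

0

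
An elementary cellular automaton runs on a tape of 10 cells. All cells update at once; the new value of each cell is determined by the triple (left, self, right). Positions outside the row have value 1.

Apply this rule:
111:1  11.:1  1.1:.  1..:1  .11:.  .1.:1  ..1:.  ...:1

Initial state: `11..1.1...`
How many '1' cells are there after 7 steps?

step 1: 111.1.111.
step 2: 111.1..11.
step 3: 111.11..1.
step 4: 111..11.1.
step 5: 1111..1.1.
step 6: 11111.1.1.
step 7: 11111.1.1.
count of 1: 7

7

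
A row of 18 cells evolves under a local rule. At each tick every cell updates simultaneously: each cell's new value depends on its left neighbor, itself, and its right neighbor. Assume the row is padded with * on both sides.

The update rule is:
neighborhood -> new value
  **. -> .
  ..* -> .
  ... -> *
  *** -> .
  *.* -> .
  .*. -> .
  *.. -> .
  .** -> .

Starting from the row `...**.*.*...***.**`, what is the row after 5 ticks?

.*........*.......

.*........*.......
...******...*****.
.*........*.......  (repeats tick 1; period 2)
tick 5: .*........*.......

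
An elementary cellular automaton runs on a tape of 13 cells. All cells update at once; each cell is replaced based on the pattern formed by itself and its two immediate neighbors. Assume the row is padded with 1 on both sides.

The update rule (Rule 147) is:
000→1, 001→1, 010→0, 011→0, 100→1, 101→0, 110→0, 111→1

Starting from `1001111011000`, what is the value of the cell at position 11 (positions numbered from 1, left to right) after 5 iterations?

iteration 1: 0110110000111
iteration 2: 0000001111011
iteration 3: 1111110110001
iteration 4: 1111100001110
iteration 5: 1111011110100
position 11 holds 1

1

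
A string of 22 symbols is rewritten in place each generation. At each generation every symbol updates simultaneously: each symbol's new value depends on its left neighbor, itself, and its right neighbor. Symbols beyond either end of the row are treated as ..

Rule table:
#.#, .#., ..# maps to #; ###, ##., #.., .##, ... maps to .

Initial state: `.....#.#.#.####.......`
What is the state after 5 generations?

....#######...........
...#..................
..##..................
.#....................
##....................

##....................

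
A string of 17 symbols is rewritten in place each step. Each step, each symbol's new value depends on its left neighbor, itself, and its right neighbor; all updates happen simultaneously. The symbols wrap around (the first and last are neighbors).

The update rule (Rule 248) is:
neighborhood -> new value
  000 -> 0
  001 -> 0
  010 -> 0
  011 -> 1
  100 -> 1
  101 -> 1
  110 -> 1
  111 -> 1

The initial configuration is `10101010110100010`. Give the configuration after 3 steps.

step 1: 01010101111010001
step 2: 10101011111101000
step 3: 01010111111110100

01010111111110100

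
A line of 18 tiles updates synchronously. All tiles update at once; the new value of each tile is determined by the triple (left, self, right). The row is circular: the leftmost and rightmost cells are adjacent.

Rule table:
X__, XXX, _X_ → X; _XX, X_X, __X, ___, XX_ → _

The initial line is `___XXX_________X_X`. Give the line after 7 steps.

_XX_____X___X_____

X___X_X________X_X
_X__X_XX_______X__
_XX_X___X______XX_
____XX__XX_______X
X_____X___X______X
_X____XX__XX______
_XX_____X___X_____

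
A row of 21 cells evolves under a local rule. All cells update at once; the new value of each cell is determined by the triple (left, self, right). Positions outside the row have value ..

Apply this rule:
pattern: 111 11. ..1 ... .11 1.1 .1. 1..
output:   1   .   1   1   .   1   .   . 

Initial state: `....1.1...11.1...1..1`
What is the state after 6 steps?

...1..1..1...1..1...1

1111.1..11..1..11..1.
.11.1..1...1..1...1..
1..1..1..11..1..11..1
..1..1..1...1..1...1.
11..1..1..11..1..11..
...1..1..1...1..1...1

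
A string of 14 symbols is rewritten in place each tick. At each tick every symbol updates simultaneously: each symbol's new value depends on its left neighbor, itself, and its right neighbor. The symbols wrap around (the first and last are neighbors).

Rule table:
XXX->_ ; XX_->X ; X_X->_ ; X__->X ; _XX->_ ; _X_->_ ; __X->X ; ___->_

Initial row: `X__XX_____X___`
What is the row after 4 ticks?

tick 1: _XX_XX___X_X_X
tick 2: __X__XX_X_____
tick 3: _X_XX_X__X____
tick 4: X___X__XX_X___

X___X__XX_X___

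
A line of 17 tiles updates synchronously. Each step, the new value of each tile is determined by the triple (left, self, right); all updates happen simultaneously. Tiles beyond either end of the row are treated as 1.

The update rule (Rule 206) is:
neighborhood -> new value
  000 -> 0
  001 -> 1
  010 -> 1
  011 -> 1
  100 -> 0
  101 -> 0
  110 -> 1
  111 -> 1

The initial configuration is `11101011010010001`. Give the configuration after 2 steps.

11101011010110011
11101011010110111

11101011010110111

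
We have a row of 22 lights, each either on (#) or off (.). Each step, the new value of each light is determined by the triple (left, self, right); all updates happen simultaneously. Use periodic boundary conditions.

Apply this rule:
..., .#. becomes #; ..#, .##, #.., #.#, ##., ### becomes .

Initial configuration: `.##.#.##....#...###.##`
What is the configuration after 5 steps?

....#....##.#.#.......

step 1: ....#....##.#.#.......
step 2: ###.#.##....#.#.######
step 3: ....#....##.#.#.......  (repeats step 1; period 2)
step 5: ....#....##.#.#.......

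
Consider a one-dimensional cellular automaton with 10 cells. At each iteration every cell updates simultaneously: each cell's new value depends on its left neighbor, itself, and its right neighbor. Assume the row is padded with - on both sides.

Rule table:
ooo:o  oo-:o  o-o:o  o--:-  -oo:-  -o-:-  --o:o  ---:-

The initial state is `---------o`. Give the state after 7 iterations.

--o-------

--------o-
-------o--
------o---
-----o----
----o-----
---o------
--o-------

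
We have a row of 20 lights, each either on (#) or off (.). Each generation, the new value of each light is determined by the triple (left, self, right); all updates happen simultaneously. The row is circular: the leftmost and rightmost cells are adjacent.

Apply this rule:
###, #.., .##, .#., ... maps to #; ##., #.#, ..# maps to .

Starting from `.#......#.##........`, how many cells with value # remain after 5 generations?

12

.######.#.#.########
.#####..#.#.#######.
.####.#.#.#.######.#
.###..#.#.#.#####..#
.##.#.#.#.#.####.#.#
count of #: 12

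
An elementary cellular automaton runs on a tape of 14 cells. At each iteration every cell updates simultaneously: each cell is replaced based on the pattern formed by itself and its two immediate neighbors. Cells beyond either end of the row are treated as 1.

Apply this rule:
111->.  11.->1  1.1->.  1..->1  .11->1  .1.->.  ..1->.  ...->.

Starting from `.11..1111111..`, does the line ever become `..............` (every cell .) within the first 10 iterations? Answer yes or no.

no

iteration 1: .111.1.....11.
iteration 2: .1.1..1....11.
iteration 3: ....1..1...11.
iteration 4: 1....1..1..11.
iteration 5: 11....1..1.11.
iteration 6: .11....1...11.
iteration 7: .111....1..11.
iteration 8: .1.11....1.11.
iteration 9: ...111.....11.
iteration 10: 1..1.11....11.
iteration 10 is 1..1.11....11., still not uniform .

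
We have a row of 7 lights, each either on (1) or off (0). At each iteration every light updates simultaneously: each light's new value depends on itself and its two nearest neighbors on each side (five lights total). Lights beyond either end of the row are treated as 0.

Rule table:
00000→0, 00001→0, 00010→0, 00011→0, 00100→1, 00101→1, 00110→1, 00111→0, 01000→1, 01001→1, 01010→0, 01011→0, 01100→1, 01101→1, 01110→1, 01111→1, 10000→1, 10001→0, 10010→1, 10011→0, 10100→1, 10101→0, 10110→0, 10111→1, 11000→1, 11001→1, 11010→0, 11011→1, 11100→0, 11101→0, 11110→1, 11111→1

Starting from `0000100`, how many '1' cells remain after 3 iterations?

0000111
0000010
0000011
count of 1: 2

2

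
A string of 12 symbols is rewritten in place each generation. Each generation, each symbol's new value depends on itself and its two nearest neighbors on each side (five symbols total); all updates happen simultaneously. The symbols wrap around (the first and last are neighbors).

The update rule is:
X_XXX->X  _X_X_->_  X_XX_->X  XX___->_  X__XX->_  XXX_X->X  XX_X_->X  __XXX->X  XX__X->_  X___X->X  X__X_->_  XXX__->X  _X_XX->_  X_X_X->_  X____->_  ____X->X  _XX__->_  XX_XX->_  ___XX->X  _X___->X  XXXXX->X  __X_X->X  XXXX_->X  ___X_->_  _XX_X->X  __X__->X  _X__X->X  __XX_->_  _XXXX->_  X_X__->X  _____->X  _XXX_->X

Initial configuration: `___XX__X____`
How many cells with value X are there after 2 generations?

XXX____XX_XX
XXX__XX_X_X_
count of X: 7

7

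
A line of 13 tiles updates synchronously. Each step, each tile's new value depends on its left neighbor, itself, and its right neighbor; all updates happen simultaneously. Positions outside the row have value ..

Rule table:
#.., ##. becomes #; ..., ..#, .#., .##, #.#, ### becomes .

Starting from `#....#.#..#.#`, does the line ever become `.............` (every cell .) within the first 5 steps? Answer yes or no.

.#......#....
..#......#...
...#......#..
....#......#.
.....#......#
step 5 is .....#......#, still not uniform .

no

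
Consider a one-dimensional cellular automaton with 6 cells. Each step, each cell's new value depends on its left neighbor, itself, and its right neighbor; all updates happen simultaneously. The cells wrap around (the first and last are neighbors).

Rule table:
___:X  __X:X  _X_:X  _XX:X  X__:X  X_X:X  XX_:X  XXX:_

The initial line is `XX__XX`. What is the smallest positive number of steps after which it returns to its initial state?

2

step 1: _XXXX_
step 2: XX__XX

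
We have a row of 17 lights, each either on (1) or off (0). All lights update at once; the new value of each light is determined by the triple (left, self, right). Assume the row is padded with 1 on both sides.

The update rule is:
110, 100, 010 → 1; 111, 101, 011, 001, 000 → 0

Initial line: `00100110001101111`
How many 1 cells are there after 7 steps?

9

10110011000100000
10011001100110000
11001100110011000
01100110011001100
00110011001100110
10011001100110010
11001100110011010
count of 1: 9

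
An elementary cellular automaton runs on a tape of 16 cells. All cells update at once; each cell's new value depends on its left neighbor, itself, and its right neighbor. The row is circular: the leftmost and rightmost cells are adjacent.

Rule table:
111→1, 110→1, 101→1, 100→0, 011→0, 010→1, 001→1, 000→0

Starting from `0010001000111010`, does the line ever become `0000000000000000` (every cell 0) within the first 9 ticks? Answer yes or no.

no

0110011001011110
1010101011101110
1111111101110111
1111111110111011
1111111111011101
1111111111101110
0111111111110111
1011111111111011
1101111111111101
tick 9 is 1101111111111101, still not uniform 0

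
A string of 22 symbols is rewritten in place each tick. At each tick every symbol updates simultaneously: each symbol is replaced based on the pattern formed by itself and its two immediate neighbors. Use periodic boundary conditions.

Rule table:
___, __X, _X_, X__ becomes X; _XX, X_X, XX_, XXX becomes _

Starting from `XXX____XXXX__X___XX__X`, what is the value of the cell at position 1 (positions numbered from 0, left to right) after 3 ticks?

_

___XXXX____XXXXXX__XX_
XXX____XXXX______XX__X
___XXXX____XXXXXX__XX_
position 1 holds _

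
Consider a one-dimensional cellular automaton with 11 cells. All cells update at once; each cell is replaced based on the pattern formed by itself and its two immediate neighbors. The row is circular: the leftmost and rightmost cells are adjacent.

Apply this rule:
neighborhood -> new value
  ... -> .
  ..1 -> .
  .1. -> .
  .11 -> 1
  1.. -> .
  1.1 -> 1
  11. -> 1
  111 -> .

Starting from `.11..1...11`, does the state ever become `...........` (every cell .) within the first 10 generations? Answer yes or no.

yes

generation 1: 111......11
generation 2: ..1......1.
generation 3: ...........
all cells are . at generation 3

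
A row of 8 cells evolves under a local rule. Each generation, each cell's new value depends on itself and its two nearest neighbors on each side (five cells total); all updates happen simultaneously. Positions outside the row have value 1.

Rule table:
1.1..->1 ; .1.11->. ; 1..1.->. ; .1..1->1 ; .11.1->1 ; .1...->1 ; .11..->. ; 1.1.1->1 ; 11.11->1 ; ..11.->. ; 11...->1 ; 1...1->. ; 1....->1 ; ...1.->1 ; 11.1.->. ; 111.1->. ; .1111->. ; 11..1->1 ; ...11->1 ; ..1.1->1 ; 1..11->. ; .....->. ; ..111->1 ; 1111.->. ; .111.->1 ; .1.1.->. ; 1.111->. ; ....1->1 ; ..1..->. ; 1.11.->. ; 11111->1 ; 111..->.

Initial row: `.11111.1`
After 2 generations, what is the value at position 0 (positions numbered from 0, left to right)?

generation 1: 1..1..1.
generation 2: .1..1.1.
position 0 holds .

.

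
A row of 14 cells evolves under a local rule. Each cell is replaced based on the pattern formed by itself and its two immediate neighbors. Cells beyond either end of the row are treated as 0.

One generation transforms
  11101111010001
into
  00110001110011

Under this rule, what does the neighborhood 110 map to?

1

At position 2 the neighborhood is 110; the next row has 1 there.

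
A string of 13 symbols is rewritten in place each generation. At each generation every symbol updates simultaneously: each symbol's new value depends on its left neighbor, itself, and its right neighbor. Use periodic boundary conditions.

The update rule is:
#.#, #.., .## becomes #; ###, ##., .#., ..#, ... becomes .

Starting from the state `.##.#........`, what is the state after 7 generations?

generation 1: .#.#.#.......
generation 2: ..#.#.#......
generation 3: ...#.#.#.....
generation 4: ....#.#.#....
generation 5: .....#.#.#...
generation 6: ......#.#.#..
generation 7: .......#.#.#.

.......#.#.#.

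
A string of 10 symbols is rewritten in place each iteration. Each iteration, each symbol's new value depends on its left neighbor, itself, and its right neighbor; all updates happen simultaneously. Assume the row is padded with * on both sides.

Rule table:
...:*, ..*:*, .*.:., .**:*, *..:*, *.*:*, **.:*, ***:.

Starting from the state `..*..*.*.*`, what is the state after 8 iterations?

.*****....

**.**.*.**
.*****.**.
**...*****
.*****....
**...*****  (repeats iteration 3; period 2)
iteration 8: .*****....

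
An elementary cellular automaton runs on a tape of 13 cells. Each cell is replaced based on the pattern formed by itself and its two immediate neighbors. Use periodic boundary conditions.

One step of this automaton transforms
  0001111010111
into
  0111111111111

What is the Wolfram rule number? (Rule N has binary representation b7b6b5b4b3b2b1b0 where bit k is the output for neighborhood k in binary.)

239

position 4: 111 → 1  (bit 7 = 1)
position 6: 110 → 1  (bit 6 = 1)
position 7: 101 → 1  (bit 5 = 1)
position 0: 100 → 0  (bit 4 = 0)
position 3: 011 → 1  (bit 3 = 1)
position 8: 010 → 1  (bit 2 = 1)
position 2: 001 → 1  (bit 1 = 1)
position 1: 000 → 1  (bit 0 = 1)
bits b7..b0 = 11101111 = 239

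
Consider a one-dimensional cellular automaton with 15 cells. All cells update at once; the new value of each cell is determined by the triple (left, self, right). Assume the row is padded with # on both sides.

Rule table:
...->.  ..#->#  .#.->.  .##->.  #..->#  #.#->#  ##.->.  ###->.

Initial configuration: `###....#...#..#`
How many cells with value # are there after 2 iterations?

8

...#..#.#.#.##.
#.#.##.#.#.#..#
count of #: 8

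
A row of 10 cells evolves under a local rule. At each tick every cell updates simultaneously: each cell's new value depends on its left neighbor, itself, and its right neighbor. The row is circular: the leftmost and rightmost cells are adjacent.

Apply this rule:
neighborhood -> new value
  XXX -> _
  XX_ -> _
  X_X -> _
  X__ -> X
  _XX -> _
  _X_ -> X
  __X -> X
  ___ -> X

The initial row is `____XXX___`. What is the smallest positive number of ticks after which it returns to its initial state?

XXXX___XXX
____XXX___

2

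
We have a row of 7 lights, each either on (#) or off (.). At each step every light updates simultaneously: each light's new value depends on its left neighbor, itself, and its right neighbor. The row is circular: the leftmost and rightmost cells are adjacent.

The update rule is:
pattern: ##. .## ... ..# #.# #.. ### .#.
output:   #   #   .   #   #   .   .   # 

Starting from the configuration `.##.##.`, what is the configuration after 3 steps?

step 1: ######.
step 2: #....##
step 3: #...##.

#...##.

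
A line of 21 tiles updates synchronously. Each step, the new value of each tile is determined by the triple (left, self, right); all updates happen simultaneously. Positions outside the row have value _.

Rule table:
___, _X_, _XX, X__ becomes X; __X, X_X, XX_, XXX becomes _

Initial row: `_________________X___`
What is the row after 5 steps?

XXXXXXXXXXXXXXXX_XXXX
X________________X___
XXXXXXXXXXXXXXXX_XXXX  (repeats step 1; period 2)
step 5: XXXXXXXXXXXXXXXX_XXXX

XXXXXXXXXXXXXXXX_XXXX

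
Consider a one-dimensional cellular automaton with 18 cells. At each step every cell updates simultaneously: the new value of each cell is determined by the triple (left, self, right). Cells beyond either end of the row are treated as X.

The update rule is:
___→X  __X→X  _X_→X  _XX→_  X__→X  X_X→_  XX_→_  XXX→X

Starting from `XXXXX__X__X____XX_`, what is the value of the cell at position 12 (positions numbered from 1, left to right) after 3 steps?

X

XXXX_XXXXXXXXXX___
XXX___XXXXXXXX_XXX
XX_XXX_XXXXXX___XX
position 12 holds X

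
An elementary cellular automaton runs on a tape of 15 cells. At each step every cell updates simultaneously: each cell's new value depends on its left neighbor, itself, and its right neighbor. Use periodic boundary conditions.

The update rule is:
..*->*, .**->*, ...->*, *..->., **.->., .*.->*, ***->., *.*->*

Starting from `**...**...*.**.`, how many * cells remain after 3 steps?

9

step 1: *..***..*****.*
step 2: ..**...**....**
step 3: .**..***..****.
count of *: 9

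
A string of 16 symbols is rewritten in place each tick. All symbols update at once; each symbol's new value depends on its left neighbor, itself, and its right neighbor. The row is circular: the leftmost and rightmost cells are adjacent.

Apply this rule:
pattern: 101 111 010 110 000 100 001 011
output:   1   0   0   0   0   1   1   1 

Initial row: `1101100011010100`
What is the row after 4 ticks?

0010110101011011

tick 1: 1011010110101011
tick 2: 0110101101010110
tick 3: 1101011010101101
tick 4: 0010110101011011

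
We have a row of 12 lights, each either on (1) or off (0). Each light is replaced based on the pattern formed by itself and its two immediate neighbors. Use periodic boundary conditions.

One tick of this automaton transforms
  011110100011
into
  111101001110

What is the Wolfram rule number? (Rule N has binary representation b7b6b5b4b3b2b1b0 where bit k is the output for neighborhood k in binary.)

171

position 2: 111 → 1  (bit 7 = 1)
position 4: 110 → 0  (bit 6 = 0)
position 0: 101 → 1  (bit 5 = 1)
position 7: 100 → 0  (bit 4 = 0)
position 1: 011 → 1  (bit 3 = 1)
position 6: 010 → 0  (bit 2 = 0)
position 9: 001 → 1  (bit 1 = 1)
position 8: 000 → 1  (bit 0 = 1)
bits b7..b0 = 10101011 = 171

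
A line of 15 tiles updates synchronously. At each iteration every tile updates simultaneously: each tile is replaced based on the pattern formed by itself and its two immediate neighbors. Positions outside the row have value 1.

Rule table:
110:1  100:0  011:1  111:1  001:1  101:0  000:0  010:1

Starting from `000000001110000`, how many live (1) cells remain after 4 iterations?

iteration 1: 000000011110001
iteration 2: 000000111110011
iteration 3: 000001111110111
iteration 4: 000011111110111
count of 1: 10

10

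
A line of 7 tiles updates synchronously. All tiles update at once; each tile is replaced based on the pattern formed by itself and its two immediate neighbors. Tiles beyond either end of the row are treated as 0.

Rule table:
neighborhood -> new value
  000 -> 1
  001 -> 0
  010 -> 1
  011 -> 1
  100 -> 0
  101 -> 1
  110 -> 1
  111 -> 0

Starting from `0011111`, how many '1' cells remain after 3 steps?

step 1: 1010001
step 2: 1110101
step 3: 1011111
count of 1: 6

6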